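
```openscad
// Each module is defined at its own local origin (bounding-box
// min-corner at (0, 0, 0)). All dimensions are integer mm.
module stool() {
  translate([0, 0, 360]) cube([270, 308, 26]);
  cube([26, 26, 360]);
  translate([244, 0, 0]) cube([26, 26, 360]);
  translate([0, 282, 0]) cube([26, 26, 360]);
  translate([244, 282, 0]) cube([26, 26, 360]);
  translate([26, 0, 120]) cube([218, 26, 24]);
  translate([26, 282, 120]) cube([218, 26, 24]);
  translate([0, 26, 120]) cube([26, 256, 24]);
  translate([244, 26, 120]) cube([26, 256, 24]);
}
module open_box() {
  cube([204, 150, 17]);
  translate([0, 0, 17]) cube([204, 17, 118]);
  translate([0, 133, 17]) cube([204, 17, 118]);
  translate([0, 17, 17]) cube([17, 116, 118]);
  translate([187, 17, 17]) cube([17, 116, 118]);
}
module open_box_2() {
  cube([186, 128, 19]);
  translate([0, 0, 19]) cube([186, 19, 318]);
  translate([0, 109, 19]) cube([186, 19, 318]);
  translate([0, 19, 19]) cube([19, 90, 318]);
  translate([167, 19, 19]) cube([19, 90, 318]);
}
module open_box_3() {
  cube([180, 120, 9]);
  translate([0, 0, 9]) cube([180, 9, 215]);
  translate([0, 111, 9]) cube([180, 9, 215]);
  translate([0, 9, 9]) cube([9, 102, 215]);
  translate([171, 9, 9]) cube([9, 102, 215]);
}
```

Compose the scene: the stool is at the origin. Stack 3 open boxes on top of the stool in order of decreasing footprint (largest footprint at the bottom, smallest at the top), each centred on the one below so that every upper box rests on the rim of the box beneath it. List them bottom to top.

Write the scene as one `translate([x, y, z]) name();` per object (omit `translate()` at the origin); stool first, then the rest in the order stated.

stool();
translate([33, 79, 386]) open_box();
translate([42, 90, 521]) open_box_2();
translate([45, 94, 858]) open_box_3();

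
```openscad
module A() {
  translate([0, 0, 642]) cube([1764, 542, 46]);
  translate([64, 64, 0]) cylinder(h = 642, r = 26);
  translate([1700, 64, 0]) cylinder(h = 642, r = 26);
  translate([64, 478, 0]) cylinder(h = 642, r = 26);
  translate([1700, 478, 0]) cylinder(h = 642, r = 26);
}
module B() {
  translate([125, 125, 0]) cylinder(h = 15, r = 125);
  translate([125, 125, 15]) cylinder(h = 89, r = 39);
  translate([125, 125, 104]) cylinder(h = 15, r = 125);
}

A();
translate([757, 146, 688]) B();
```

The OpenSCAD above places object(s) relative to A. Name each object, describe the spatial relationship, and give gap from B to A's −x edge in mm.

The spool's min-x is at 757; the table's min-x is 0; gap = 757 mm.

A is a table. B is a spool. The spool is on top of the table, centred. The gap from the spool to the table's −x edge is 757 mm.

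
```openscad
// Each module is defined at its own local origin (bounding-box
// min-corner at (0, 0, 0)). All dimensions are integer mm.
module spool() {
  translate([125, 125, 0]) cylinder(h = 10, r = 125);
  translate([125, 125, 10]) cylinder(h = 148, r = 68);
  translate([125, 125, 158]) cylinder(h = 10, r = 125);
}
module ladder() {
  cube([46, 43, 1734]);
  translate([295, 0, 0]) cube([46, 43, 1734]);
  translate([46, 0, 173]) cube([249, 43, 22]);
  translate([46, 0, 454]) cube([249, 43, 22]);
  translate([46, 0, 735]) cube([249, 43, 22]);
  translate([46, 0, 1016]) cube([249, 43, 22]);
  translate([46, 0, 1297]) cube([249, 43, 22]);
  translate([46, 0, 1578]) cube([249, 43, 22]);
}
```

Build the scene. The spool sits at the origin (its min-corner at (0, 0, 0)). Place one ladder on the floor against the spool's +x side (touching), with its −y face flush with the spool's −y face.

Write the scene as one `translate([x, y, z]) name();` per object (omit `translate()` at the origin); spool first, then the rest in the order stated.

spool();
translate([250, 0, 0]) ladder();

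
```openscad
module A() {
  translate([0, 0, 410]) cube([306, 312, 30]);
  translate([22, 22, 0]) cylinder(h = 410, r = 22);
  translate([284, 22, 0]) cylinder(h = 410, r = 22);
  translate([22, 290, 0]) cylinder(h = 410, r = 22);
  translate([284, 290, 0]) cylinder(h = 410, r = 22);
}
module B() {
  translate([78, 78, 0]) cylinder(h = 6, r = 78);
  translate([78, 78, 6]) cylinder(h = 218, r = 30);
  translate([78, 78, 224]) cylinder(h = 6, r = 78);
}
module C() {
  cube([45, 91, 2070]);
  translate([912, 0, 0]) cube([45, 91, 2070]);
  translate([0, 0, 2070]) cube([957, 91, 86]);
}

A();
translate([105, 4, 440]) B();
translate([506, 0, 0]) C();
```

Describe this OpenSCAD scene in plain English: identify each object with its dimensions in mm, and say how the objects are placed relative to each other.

A is a simple wooden stool: a rectangular seat 306 mm (x) by 312 mm (y), 30 mm thick, top face at z = 440 mm, on four round legs, each 44 mm in diameter. The legs rest on z = 0, each leg's axis is inset half a diameter from the nearest pair of seat edges (so the leg's bounding box is flush with the corner).

B is a spool: two coaxial disc flanges of radius 78 mm and thickness 6 mm, joined by a core cylinder of radius 30 mm and height 218 mm. The lower flange rests on z = 0 and the three cylinders share a vertical axis.

C is a rectangular door frame: two vertical jambs of 45×91 mm section, 2070 mm tall, with a clear opening 867 mm wide between their inner faces. A header 86 mm tall and 91 mm deep lies on top of the jambs and spans the full outside width.

The spool is on top of the stool. The door frame is on the floor beside the stool on its +x side.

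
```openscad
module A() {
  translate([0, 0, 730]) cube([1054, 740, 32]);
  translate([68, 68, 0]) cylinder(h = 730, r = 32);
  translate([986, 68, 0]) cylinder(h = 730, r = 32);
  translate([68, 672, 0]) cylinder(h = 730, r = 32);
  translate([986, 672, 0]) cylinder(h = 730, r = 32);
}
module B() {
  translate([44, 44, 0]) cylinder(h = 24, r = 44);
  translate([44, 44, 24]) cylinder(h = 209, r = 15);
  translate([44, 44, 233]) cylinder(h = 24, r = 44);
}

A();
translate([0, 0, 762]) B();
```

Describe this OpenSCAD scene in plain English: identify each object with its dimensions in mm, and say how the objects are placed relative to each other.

A is a table with a 1054×740 mm rectangular top, 32 mm thick, top surface at z = 762 mm, supported by four round legs of 64 mm diameter, each leg's bounding box inset 36 mm from the nearest pair of top edges, running from the floor.

B is a spool: two coaxial disc flanges of radius 44 mm and thickness 24 mm, joined by a core cylinder of radius 15 mm and height 209 mm. The lower flange rests on z = 0 and the three cylinders share a vertical axis.

The spool is on top of the table.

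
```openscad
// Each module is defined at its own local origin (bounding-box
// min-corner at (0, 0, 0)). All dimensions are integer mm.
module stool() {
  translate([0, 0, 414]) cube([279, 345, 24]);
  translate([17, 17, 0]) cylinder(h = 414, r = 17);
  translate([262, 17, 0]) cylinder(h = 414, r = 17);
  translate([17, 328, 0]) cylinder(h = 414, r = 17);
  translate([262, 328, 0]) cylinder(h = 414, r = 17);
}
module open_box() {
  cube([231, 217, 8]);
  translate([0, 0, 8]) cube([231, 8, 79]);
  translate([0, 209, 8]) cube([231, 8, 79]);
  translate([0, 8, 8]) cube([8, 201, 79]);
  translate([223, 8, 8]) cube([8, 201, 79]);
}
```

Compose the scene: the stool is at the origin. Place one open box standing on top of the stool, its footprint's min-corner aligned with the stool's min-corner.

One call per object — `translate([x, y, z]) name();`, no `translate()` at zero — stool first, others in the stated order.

stool();
translate([0, 0, 438]) open_box();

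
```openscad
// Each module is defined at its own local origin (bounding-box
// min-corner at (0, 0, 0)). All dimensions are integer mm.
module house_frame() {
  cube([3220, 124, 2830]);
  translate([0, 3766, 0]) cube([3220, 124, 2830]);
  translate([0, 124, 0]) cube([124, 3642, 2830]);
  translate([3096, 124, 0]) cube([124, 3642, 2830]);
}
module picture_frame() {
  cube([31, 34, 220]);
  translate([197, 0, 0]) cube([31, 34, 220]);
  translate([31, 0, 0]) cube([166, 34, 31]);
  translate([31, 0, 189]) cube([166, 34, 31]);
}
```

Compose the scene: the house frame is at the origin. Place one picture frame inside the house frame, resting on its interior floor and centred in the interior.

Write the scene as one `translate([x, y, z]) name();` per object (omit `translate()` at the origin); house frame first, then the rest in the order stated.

house_frame();
translate([1496, 1928, 0]) picture_frame();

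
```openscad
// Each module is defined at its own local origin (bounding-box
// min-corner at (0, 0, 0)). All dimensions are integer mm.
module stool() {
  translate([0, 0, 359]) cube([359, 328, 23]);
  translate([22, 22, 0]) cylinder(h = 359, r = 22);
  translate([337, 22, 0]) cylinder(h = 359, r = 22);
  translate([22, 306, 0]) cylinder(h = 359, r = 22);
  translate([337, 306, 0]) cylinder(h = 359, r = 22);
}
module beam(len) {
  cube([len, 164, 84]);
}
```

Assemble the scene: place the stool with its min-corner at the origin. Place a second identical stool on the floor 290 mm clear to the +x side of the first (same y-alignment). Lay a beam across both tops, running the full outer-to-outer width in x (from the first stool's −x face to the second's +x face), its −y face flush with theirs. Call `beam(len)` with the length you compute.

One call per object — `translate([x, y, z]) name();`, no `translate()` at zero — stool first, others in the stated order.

stool();
translate([649, 0, 0]) stool();
translate([0, 0, 382]) beam(1008);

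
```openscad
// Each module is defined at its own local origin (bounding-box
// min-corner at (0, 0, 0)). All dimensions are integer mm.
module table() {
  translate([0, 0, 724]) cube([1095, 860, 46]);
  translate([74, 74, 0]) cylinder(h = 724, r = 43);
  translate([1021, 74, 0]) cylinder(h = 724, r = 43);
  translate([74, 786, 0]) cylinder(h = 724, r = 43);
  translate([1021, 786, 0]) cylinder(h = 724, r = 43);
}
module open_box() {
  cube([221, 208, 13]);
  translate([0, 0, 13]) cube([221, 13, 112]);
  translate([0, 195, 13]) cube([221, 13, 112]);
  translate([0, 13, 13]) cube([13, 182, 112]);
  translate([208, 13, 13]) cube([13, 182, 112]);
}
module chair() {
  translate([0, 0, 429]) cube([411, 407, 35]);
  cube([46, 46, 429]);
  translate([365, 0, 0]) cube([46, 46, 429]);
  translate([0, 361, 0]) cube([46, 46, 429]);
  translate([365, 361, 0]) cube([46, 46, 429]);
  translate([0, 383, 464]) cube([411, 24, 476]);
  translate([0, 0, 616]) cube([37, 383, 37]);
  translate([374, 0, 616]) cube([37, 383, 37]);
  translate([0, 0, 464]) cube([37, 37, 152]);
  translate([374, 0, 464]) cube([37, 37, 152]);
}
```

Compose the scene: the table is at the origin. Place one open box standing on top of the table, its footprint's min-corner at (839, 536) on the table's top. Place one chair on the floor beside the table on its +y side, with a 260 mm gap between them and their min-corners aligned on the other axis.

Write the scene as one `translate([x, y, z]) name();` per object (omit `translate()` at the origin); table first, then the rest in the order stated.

table();
translate([839, 536, 770]) open_box();
translate([0, 1120, 0]) chair();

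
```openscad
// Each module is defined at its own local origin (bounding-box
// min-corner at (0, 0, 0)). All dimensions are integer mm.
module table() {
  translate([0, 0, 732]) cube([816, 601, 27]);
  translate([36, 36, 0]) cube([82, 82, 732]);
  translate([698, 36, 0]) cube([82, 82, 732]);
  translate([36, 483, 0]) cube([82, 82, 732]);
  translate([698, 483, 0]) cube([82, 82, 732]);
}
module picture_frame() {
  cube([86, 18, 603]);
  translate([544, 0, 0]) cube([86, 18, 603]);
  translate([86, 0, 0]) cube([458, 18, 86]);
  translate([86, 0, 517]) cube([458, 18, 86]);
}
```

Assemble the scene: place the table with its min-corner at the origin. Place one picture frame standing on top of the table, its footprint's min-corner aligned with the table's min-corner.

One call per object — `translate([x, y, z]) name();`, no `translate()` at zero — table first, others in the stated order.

table();
translate([0, 0, 759]) picture_frame();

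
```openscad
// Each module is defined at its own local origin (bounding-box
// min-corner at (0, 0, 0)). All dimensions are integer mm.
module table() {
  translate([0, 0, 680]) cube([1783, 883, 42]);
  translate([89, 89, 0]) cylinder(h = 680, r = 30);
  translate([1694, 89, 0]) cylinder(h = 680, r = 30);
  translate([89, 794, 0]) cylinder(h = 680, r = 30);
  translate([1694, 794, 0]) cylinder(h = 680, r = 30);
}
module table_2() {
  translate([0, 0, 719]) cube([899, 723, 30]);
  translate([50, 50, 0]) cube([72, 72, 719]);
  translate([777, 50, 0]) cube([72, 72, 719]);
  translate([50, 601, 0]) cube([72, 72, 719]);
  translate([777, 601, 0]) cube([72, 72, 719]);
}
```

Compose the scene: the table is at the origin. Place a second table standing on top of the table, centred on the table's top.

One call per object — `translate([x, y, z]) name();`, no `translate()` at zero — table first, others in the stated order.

table();
translate([442, 80, 722]) table_2();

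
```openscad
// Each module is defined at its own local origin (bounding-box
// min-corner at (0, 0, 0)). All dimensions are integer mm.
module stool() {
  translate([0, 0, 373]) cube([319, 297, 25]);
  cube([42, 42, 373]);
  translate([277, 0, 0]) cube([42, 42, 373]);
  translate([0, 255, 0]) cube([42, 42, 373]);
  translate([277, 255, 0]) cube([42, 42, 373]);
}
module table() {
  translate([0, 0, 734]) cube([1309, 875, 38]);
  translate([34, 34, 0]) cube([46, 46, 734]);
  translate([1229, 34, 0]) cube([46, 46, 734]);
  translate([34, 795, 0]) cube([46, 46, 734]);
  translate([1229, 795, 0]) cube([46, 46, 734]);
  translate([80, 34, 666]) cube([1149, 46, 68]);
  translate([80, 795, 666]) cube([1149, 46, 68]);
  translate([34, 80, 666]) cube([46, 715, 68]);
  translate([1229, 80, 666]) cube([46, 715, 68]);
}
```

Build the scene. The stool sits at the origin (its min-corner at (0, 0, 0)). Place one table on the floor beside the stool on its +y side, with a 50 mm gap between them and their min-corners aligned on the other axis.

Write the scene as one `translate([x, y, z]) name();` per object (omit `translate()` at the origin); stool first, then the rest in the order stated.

stool();
translate([0, 347, 0]) table();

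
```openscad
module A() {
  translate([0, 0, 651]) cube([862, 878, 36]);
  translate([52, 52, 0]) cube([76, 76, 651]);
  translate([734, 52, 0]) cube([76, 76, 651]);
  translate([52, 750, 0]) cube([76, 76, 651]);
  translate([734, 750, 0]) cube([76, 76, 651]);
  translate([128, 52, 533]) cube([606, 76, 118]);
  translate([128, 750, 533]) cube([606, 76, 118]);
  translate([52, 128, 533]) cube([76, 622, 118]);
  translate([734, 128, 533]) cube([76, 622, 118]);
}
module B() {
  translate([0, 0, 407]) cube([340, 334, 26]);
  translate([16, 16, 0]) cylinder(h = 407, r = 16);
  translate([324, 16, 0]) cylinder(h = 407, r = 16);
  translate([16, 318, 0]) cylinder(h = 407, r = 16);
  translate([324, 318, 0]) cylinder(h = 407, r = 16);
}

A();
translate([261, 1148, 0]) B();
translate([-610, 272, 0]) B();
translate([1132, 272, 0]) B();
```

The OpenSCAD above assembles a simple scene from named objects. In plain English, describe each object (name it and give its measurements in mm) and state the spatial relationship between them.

A is a table with a 862×878 mm rectangular top, 36 mm thick, top surface at z = 687 mm, supported by four 76×76 mm square legs, each inset 52 mm from the nearest pair of top edges, running from the floor. Four apron rails, 76 mm thick and 118 mm tall, run between adjacent legs with their top edges flush with the underside of the top and their outer faces flush with the legs' outer faces.

B is a simple wooden stool: a rectangular seat 340 mm (x) by 334 mm (y), 26 mm thick, top face at z = 433 mm, on four round legs, each 32 mm in diameter. The legs rest on z = 0, each leg's axis is inset half a diameter from the nearest pair of seat edges (so the leg's bounding box is flush with the corner).

Three stools sit around the table at the +y, −x, +x sides.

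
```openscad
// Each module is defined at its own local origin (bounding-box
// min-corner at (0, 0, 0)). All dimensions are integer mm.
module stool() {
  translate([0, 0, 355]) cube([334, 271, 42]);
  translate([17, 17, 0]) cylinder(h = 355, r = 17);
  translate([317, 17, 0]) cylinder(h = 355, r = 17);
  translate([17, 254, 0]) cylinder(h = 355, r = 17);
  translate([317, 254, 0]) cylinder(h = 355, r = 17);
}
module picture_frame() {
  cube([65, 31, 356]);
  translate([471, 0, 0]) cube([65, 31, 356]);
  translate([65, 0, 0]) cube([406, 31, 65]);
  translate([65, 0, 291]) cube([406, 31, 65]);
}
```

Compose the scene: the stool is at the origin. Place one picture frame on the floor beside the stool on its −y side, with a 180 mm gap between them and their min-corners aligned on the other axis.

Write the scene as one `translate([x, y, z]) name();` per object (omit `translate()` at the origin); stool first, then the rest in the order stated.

stool();
translate([0, -211, 0]) picture_frame();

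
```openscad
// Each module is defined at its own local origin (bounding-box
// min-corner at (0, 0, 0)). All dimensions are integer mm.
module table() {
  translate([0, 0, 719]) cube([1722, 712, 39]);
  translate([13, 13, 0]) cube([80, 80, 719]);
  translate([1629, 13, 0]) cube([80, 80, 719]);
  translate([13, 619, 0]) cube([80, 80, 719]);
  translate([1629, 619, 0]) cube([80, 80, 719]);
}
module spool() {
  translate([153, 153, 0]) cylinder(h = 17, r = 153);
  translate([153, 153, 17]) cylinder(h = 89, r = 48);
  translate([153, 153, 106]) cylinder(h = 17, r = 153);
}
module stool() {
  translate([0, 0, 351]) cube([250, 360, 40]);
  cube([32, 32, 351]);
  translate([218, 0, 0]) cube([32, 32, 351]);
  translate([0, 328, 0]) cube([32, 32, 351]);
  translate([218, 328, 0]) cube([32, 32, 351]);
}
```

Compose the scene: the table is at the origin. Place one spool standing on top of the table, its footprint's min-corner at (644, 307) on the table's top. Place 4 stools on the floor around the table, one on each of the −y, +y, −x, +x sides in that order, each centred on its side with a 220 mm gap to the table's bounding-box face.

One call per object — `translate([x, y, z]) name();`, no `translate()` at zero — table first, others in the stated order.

table();
translate([644, 307, 758]) spool();
translate([736, -580, 0]) stool();
translate([736, 932, 0]) stool();
translate([-470, 176, 0]) stool();
translate([1942, 176, 0]) stool();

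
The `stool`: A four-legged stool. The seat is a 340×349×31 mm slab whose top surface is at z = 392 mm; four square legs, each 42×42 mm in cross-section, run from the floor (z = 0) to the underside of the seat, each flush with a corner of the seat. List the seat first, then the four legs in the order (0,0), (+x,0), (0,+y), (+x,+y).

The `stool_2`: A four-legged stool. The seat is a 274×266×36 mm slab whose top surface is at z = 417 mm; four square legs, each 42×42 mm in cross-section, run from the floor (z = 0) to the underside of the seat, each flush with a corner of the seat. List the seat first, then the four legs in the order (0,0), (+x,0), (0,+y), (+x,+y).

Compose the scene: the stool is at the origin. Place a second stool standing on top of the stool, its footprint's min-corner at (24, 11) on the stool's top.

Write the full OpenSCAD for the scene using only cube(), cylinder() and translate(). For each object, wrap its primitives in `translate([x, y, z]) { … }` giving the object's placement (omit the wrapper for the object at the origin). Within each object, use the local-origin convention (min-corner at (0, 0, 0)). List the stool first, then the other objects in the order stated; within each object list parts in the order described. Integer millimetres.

translate([0, 0, 361]) cube([340, 349, 31]);
cube([42, 42, 361]);
translate([298, 0, 0]) cube([42, 42, 361]);
translate([0, 307, 0]) cube([42, 42, 361]);
translate([298, 307, 0]) cube([42, 42, 361]);
translate([24, 11, 392]) {
  translate([0, 0, 381]) cube([274, 266, 36]);
  cube([42, 42, 381]);
  translate([232, 0, 0]) cube([42, 42, 381]);
  translate([0, 224, 0]) cube([42, 42, 381]);
  translate([232, 224, 0]) cube([42, 42, 381]);
}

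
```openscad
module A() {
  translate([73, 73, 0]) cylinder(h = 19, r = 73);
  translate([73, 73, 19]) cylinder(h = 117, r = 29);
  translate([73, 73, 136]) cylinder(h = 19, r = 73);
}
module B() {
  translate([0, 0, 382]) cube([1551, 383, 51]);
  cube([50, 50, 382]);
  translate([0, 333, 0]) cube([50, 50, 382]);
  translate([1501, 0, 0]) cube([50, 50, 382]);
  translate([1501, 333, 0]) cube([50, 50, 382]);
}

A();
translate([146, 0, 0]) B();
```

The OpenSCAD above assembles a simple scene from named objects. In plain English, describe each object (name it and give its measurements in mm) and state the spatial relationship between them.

A is a spool: two coaxial disc flanges of radius 73 mm and thickness 19 mm, joined by a core cylinder of radius 29 mm and height 117 mm. The lower flange rests on z = 0 and the three cylinders share a vertical axis.

B is a bench: a 1551×383 mm seat slab, 51 mm thick, top at z = 433 mm, on four 50×50 mm square legs flush with the seat corners and standing on z = 0.

The bench is against the spool's +x side, with their −y faces flush.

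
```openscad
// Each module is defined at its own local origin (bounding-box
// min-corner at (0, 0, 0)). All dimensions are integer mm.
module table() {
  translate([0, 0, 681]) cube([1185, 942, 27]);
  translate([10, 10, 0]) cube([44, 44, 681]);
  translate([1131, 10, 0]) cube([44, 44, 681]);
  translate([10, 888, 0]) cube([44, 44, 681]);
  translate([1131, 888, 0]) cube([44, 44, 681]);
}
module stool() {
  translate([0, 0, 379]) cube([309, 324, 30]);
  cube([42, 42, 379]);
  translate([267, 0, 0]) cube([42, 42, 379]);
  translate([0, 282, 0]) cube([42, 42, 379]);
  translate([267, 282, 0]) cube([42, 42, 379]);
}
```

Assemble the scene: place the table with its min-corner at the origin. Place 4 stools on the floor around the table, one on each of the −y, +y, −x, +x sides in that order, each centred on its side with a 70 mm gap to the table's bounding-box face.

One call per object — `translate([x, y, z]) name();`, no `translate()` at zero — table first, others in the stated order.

table();
translate([438, -394, 0]) stool();
translate([438, 1012, 0]) stool();
translate([-379, 309, 0]) stool();
translate([1255, 309, 0]) stool();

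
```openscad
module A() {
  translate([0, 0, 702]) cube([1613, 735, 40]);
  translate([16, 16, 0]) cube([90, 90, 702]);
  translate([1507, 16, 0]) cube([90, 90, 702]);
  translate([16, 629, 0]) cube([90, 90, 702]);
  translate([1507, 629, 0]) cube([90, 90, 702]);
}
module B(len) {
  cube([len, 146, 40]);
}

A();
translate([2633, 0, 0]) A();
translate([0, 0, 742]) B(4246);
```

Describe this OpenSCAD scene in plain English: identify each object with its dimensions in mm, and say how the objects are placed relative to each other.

A is a table with a 1613×735 mm rectangular top, 40 mm thick, top surface at z = 742 mm, supported by four 90×90 mm square legs, each inset 16 mm from the nearest pair of top edges, running from the floor.

B is a rectangular beam 4246 mm long (x), 146 mm deep (y), 40 mm thick (z).

The beam spans the tops of two tables placed 1020 mm apart, resting at z = 742 mm.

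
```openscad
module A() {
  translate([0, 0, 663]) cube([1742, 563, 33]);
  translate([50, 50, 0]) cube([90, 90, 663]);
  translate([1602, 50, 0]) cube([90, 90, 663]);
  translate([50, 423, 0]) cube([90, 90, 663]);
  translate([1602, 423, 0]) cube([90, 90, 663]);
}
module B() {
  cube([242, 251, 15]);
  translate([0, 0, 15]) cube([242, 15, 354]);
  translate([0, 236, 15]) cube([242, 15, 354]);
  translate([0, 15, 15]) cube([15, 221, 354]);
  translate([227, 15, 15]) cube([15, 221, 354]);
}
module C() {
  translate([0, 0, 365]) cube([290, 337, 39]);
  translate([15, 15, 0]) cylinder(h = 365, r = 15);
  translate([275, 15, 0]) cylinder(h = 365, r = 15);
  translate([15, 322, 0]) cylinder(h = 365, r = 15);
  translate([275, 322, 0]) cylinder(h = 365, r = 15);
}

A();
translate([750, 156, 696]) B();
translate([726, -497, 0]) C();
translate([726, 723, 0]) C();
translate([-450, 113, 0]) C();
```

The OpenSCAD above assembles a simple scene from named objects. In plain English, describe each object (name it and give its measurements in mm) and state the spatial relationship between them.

A is a table with a 1742×563 mm rectangular top, 33 mm thick, top surface at z = 696 mm, supported by four 90×90 mm square legs, each inset 50 mm from the nearest pair of top edges, running from the floor.

B is an open storage box with external size 242×251×369 mm and wall thickness 15 mm (the base is also 15 mm thick). The base covers the whole footprint; the four walls stand on the base, with the y-facing walls full-width and the x-facing walls fitting between their inner faces.

C is a four-legged stool. The seat is a 290×337×39 mm slab whose top surface is at z = 404 mm; four round legs, each 30 mm in diameter, run from the floor (z = 0) to the underside of the seat, each leg's axis is inset half a diameter from the nearest pair of seat edges (so the leg's bounding box is flush with the corner).

The open box is on top of the table, centred. Three stools sit around the table at the −y, +y, −x sides.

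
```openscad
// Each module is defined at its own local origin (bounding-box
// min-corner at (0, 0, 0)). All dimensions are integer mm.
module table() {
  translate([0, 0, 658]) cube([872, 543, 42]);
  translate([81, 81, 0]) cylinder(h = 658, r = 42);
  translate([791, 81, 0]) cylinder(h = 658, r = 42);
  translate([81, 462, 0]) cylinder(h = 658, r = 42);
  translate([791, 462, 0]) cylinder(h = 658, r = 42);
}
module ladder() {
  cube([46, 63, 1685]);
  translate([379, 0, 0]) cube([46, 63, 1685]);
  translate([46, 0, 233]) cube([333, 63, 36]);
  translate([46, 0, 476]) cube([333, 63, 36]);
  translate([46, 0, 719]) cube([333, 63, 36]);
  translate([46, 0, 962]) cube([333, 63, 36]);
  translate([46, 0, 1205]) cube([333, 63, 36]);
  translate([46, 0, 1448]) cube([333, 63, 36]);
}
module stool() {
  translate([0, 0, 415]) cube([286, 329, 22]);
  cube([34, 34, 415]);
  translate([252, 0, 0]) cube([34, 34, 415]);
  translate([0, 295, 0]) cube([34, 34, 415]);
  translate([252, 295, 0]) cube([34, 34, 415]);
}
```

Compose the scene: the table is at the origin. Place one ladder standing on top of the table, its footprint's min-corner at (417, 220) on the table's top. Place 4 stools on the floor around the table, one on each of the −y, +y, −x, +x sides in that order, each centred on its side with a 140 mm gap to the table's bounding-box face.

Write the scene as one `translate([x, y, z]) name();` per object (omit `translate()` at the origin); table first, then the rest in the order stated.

table();
translate([417, 220, 700]) ladder();
translate([293, -469, 0]) stool();
translate([293, 683, 0]) stool();
translate([-426, 107, 0]) stool();
translate([1012, 107, 0]) stool();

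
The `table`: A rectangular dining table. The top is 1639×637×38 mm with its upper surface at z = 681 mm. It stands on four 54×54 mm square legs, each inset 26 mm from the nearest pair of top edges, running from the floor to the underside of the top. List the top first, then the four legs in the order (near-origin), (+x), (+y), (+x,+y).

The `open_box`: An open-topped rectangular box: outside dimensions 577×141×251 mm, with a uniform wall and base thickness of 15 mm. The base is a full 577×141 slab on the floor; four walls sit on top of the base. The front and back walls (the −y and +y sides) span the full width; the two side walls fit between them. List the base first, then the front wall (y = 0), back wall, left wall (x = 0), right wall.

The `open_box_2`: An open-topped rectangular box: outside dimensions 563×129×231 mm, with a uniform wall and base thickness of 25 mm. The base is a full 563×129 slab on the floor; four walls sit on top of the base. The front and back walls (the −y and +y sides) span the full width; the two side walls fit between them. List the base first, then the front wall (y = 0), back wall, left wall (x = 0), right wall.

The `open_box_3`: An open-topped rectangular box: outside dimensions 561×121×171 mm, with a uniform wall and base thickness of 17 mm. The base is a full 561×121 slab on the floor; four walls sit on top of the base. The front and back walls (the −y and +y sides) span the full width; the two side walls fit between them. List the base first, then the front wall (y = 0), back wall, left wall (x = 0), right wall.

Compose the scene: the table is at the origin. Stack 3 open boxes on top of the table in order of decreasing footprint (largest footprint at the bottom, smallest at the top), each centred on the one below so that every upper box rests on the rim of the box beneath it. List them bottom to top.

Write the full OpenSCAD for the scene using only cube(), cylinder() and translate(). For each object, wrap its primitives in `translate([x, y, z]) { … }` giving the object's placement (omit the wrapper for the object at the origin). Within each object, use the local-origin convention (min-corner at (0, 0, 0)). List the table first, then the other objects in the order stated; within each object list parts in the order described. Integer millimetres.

translate([0, 0, 643]) cube([1639, 637, 38]);
translate([26, 26, 0]) cube([54, 54, 643]);
translate([1559, 26, 0]) cube([54, 54, 643]);
translate([26, 557, 0]) cube([54, 54, 643]);
translate([1559, 557, 0]) cube([54, 54, 643]);
translate([531, 248, 681]) {
  cube([577, 141, 15]);
  translate([0, 0, 15]) cube([577, 15, 236]);
  translate([0, 126, 15]) cube([577, 15, 236]);
  translate([0, 15, 15]) cube([15, 111, 236]);
  translate([562, 15, 15]) cube([15, 111, 236]);
}
translate([538, 254, 932]) {
  cube([563, 129, 25]);
  translate([0, 0, 25]) cube([563, 25, 206]);
  translate([0, 104, 25]) cube([563, 25, 206]);
  translate([0, 25, 25]) cube([25, 79, 206]);
  translate([538, 25, 25]) cube([25, 79, 206]);
}
translate([539, 258, 1163]) {
  cube([561, 121, 17]);
  translate([0, 0, 17]) cube([561, 17, 154]);
  translate([0, 104, 17]) cube([561, 17, 154]);
  translate([0, 17, 17]) cube([17, 87, 154]);
  translate([544, 17, 17]) cube([17, 87, 154]);
}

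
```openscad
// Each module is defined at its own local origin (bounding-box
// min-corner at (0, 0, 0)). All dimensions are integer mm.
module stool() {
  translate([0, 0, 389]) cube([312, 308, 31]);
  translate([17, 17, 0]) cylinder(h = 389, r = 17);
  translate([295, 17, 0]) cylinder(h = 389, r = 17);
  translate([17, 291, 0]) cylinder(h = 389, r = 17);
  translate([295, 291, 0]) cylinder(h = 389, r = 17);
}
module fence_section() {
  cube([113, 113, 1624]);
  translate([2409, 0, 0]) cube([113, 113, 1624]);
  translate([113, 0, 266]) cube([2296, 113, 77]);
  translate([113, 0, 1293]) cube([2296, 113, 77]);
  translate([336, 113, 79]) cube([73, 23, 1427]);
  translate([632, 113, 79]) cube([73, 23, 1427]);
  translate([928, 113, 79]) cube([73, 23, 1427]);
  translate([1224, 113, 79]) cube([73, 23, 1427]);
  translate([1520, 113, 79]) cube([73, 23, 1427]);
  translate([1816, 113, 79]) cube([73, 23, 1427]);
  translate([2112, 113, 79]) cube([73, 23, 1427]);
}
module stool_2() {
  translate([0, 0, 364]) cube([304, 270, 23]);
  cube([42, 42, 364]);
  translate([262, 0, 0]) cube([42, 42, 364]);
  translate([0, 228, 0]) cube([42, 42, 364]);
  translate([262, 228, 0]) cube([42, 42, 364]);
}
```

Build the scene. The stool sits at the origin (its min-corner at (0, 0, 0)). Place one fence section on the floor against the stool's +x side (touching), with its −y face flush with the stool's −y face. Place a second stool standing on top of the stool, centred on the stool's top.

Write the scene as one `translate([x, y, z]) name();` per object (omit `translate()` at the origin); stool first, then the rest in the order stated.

stool();
translate([312, 0, 0]) fence_section();
translate([4, 19, 420]) stool_2();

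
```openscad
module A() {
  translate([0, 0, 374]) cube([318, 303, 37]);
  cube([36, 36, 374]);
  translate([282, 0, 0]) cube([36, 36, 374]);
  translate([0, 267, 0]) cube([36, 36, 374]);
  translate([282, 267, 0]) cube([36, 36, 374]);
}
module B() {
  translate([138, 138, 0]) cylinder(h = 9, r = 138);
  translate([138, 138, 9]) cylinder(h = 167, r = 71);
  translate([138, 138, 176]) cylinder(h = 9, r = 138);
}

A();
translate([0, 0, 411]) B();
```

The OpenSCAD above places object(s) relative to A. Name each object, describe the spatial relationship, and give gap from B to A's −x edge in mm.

The spool's min-x is at 0; the stool's min-x is 0; gap = 0 mm.

A is a stool. B is a spool. The spool is on top of the stool. The gap from the spool to the stool's −x edge is 0 mm.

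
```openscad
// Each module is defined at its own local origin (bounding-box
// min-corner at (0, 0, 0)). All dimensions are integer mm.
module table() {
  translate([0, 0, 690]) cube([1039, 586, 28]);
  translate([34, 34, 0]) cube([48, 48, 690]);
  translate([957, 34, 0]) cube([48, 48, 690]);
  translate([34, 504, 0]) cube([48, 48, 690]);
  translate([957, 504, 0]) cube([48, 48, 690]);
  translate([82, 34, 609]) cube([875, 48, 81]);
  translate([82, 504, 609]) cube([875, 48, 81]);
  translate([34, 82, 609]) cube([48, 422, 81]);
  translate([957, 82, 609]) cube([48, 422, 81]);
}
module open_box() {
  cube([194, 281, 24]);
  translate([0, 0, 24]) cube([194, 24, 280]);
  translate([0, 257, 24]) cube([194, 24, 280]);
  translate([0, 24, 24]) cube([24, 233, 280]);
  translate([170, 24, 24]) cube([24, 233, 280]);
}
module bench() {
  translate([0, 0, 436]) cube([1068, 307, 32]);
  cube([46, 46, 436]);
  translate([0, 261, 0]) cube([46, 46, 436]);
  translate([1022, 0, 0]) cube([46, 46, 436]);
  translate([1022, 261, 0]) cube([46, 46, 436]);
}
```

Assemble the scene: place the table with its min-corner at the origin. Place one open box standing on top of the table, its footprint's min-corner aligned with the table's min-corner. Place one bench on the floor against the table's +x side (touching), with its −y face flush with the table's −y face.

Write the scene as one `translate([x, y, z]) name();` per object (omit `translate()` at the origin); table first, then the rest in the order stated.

table();
translate([0, 0, 718]) open_box();
translate([1039, 0, 0]) bench();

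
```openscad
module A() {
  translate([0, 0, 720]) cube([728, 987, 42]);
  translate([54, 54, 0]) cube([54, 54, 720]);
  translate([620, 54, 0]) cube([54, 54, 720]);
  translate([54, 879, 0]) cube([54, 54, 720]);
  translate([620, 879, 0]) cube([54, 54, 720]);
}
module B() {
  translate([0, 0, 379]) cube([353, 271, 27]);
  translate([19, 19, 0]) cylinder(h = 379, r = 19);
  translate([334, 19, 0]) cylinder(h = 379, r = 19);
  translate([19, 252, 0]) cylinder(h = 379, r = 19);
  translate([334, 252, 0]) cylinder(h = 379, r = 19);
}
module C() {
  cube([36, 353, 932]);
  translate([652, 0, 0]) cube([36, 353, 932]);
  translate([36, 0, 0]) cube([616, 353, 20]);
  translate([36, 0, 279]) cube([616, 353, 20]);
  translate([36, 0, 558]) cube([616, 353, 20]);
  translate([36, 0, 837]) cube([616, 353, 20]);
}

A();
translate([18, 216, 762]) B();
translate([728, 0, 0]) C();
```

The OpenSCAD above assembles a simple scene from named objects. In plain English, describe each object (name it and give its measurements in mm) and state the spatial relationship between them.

A is a table: top 728 mm (x) × 987 mm (y), 42 mm thick, upper face at z = 762 mm, on four 54×54 mm square legs, each inset 54 mm from the nearest pair of top edges, running from z = 0 to the bottom of the top.

B is a simple wooden stool: a rectangular seat 353 mm (x) by 271 mm (y), 27 mm thick, top face at z = 406 mm, on four round legs, each 38 mm in diameter. The legs rest on z = 0, each leg's axis is inset half a diameter from the nearest pair of seat edges (so the leg's bounding box is flush with the corner).

C is an open bookshelf. Two side panels, each 36 mm thick, 353 mm deep and 932 mm tall, stand 688 mm apart (outside-to-outside). Between them sit 4 shelves, each 20 mm thick and 353 mm deep, spanning the full gap between the sides. The bottom shelf rests on the floor (its underside at z = 0) and the clear gap between one shelf's top and the next shelf's underside is 259 mm.

The stool is on top of the table. The bookshelf is against the table's +x side, with their −y faces flush.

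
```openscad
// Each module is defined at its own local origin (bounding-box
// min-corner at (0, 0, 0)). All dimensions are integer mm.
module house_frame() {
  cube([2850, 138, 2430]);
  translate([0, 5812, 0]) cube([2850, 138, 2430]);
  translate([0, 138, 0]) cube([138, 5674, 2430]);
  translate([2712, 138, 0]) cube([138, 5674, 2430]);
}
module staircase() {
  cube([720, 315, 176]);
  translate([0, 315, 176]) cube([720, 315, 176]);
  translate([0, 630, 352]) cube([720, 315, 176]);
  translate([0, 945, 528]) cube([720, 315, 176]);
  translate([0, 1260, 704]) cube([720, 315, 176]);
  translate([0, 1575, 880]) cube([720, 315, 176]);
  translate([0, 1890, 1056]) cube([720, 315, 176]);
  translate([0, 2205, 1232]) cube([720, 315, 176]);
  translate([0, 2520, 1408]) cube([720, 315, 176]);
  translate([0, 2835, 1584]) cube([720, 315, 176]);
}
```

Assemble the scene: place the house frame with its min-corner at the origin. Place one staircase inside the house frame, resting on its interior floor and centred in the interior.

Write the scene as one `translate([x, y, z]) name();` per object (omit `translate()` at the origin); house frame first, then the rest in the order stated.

house_frame();
translate([1065, 1400, 0]) staircase();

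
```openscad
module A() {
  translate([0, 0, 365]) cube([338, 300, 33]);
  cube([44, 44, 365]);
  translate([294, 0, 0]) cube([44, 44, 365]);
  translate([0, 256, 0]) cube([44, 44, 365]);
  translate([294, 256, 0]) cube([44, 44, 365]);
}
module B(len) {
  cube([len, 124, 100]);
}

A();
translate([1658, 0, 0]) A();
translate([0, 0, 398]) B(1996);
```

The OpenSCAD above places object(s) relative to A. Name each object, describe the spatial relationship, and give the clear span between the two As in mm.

A is a stool. B is a beam. A beam spans the tops of two stools. The clear span between the two stools is 1320 mm.

Second stool starts at x = 1658; first ends at x = 338; clear span = 1658 − 338 = 1320 mm.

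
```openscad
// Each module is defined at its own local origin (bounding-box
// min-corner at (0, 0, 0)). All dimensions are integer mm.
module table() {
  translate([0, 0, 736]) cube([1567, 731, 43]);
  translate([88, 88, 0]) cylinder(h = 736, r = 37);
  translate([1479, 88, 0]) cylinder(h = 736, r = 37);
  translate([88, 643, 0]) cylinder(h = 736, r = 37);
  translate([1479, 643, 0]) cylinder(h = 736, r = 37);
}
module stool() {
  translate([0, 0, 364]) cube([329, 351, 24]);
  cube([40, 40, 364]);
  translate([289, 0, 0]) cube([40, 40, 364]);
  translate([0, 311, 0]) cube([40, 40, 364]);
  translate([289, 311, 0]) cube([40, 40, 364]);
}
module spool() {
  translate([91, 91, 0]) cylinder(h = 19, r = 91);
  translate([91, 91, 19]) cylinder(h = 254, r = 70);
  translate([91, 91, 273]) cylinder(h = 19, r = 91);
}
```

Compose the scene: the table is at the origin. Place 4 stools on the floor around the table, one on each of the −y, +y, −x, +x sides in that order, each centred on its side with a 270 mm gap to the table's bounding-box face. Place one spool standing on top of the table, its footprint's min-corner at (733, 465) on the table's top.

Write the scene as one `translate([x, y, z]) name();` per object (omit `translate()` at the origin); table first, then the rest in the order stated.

table();
translate([619, -621, 0]) stool();
translate([619, 1001, 0]) stool();
translate([-599, 190, 0]) stool();
translate([1837, 190, 0]) stool();
translate([733, 465, 779]) spool();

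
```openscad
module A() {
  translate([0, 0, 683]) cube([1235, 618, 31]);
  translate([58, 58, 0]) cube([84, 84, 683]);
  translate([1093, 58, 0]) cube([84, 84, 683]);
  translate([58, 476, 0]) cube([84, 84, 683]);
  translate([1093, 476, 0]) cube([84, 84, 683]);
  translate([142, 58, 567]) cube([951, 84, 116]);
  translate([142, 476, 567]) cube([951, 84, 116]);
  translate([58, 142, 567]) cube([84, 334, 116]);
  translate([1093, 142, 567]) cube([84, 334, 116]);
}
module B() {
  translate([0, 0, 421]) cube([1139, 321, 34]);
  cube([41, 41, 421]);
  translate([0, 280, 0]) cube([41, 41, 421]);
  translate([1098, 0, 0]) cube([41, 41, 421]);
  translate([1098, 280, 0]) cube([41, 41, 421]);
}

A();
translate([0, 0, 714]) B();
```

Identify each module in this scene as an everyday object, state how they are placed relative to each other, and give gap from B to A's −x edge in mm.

A is a table. B is a bench. The bench is on top of the table. The gap from the bench to the table's −x edge is 0 mm.

The bench's min-x is at 0; the table's min-x is 0; gap = 0 mm.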